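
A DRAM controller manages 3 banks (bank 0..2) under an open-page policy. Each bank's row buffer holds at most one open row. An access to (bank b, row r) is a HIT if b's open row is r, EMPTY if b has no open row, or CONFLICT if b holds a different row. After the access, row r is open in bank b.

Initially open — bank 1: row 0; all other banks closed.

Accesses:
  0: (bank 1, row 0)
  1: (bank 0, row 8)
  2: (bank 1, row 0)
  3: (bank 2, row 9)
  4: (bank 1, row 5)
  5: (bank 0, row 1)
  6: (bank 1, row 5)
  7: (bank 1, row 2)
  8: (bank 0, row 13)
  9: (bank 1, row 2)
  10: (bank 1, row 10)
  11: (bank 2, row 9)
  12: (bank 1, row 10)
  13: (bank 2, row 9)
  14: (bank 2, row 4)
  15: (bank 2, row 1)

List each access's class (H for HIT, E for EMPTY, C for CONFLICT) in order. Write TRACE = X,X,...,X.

step 0: bank1 0->0 [HIT]
step 1: bank0 None->8 [EMPTY]
step 2: bank1 0->0 [HIT]
step 3: bank2 None->9 [EMPTY]
step 4: bank1 0->5 [CONFLICT]
step 5: bank0 8->1 [CONFLICT]
step 6: bank1 5->5 [HIT]
step 7: bank1 5->2 [CONFLICT]
step 8: bank0 1->13 [CONFLICT]
step 9: bank1 2->2 [HIT]
step 10: bank1 2->10 [CONFLICT]
step 11: bank2 9->9 [HIT]
step 12: bank1 10->10 [HIT]
step 13: bank2 9->9 [HIT]
step 14: bank2 9->4 [CONFLICT]
step 15: bank2 4->1 [CONFLICT]

TRACE = H,E,H,E,C,C,H,C,C,H,C,H,H,H,C,C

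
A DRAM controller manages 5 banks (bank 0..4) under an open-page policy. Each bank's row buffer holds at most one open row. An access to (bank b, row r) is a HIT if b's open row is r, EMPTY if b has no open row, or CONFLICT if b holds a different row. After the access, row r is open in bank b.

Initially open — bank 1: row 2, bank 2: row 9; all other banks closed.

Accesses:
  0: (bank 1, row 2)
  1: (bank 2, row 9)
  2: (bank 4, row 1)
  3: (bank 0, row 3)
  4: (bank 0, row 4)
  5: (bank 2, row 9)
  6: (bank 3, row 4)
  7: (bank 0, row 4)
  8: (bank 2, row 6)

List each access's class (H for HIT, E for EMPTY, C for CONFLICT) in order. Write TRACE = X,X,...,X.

  [0] b1 r2: had r2 ⇒ H
  [1] b2 r9: had r9 ⇒ H
  [2] b4 r1: no row ⇒ E
  [3] b0 r3: no row ⇒ E
  [4] b0 r4: had r3 ⇒ C
  [5] b2 r9: had r9 ⇒ H
  [6] b3 r4: no row ⇒ E
  [7] b0 r4: had r4 ⇒ H
  [8] b2 r6: had r9 ⇒ C

TRACE = H,H,E,E,C,H,E,H,C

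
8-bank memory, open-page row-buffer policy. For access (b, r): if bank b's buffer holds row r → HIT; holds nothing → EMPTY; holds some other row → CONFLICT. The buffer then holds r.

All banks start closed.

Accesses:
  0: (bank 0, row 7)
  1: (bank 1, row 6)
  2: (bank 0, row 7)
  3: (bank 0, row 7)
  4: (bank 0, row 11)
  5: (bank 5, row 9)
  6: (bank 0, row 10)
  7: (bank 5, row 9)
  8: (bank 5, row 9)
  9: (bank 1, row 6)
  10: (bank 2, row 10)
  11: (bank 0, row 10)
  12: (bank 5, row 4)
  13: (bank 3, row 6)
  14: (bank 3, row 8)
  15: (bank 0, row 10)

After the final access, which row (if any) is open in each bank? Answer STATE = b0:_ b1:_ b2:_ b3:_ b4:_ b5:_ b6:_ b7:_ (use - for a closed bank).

STATE = b0:10 b1:6 b2:10 b3:8 b4:- b5:4 b6:- b7:-

#0 (0,7) E
#1 (1,6) E
#2 (0,7) H  (was 7)
#3 (0,7) H  (was 7)
#4 (0,11) C  (was 7)
#5 (5,9) E
#6 (0,10) C  (was 11)
#7 (5,9) H  (was 9)
#8 (5,9) H  (was 9)
#9 (1,6) H  (was 6)
#10 (2,10) E
#11 (0,10) H  (was 10)
#12 (5,4) C  (was 9)
#13 (3,6) E
#14 (3,8) C  (was 6)
#15 (0,10) H  (was 10)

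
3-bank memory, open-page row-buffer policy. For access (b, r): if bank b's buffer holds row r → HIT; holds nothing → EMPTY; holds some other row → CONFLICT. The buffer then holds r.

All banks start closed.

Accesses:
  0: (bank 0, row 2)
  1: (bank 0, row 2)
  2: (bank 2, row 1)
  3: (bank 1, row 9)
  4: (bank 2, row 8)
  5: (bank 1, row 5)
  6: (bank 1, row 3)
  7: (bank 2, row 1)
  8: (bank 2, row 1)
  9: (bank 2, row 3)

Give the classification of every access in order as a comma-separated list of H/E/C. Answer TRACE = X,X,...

  [0] b0 r2: no row ⇒ E
  [1] b0 r2: had r2 ⇒ H
  [2] b2 r1: no row ⇒ E
  [3] b1 r9: no row ⇒ E
  [4] b2 r8: had r1 ⇒ C
  [5] b1 r5: had r9 ⇒ C
  [6] b1 r3: had r5 ⇒ C
  [7] b2 r1: had r8 ⇒ C
  [8] b2 r1: had r1 ⇒ H
  [9] b2 r3: had r1 ⇒ C

TRACE = E,H,E,E,C,C,C,C,H,C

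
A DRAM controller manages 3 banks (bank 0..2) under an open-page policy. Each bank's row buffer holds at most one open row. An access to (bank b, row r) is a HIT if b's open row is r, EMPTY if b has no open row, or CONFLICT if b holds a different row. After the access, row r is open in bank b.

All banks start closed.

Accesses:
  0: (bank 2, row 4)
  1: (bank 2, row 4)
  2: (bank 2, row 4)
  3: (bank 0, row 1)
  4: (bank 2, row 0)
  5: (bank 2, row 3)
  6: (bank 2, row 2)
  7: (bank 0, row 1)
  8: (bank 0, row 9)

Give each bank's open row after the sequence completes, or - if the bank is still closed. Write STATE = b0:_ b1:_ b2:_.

STATE = b0:9 b1:- b2:2

0: bank 2 row 4 — prev None → EMPTY
1: bank 2 row 4 — prev 4 → HIT
2: bank 2 row 4 — prev 4 → HIT
3: bank 0 row 1 — prev None → EMPTY
4: bank 2 row 0 — prev 4 → CONFLICT
5: bank 2 row 3 — prev 0 → CONFLICT
6: bank 2 row 2 — prev 3 → CONFLICT
7: bank 0 row 1 — prev 1 → HIT
8: bank 0 row 9 — prev 1 → CONFLICT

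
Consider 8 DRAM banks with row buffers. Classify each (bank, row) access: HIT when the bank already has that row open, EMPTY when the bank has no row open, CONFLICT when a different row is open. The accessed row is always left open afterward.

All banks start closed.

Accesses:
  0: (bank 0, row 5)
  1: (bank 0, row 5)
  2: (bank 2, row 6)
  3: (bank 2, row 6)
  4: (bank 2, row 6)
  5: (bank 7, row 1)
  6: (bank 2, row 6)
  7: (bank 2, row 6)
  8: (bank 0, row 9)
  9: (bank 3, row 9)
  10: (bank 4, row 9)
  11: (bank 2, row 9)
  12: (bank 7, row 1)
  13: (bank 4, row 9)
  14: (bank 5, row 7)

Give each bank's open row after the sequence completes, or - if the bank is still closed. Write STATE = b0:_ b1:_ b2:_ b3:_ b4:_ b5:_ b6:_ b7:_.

STATE = b0:9 b1:- b2:9 b3:9 b4:9 b5:7 b6:- b7:1

#0 (0,5) E
#1 (0,5) H  (was 5)
#2 (2,6) E
#3 (2,6) H  (was 6)
#4 (2,6) H  (was 6)
#5 (7,1) E
#6 (2,6) H  (was 6)
#7 (2,6) H  (was 6)
#8 (0,9) C  (was 5)
#9 (3,9) E
#10 (4,9) E
#11 (2,9) C  (was 6)
#12 (7,1) H  (was 1)
#13 (4,9) H  (was 9)
#14 (5,7) E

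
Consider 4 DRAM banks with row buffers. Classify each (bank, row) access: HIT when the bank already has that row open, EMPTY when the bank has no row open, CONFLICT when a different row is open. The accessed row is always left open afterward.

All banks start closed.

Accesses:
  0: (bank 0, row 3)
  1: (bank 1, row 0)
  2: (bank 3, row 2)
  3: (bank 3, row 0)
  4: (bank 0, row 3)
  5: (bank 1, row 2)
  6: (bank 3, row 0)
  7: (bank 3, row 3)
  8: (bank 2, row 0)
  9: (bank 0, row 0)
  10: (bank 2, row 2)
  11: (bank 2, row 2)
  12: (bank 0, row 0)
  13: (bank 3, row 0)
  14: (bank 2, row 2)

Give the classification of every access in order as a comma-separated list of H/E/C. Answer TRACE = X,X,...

TRACE = E,E,E,C,H,C,H,C,E,C,C,H,H,C,H

  [0] b0 r3: no row ⇒ E
  [1] b1 r0: no row ⇒ E
  [2] b3 r2: no row ⇒ E
  [3] b3 r0: had r2 ⇒ C
  [4] b0 r3: had r3 ⇒ H
  [5] b1 r2: had r0 ⇒ C
  [6] b3 r0: had r0 ⇒ H
  [7] b3 r3: had r0 ⇒ C
  [8] b2 r0: no row ⇒ E
  [9] b0 r0: had r3 ⇒ C
  [10] b2 r2: had r0 ⇒ C
  [11] b2 r2: had r2 ⇒ H
  [12] b0 r0: had r0 ⇒ H
  [13] b3 r0: had r3 ⇒ C
  [14] b2 r2: had r2 ⇒ H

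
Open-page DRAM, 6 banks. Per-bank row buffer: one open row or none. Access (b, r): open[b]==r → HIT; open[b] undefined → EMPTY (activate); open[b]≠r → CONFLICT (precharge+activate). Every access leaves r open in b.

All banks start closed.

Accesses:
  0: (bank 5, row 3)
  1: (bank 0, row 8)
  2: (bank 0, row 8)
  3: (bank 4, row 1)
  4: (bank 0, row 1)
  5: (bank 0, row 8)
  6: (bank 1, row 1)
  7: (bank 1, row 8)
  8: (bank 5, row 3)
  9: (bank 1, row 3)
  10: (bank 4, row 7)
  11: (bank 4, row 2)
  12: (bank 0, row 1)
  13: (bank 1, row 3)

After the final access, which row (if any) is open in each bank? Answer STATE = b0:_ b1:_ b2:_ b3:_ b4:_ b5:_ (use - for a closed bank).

STATE = b0:1 b1:3 b2:- b3:- b4:2 b5:3

#0 (5,3) E
#1 (0,8) E
#2 (0,8) H  (was 8)
#3 (4,1) E
#4 (0,1) C  (was 8)
#5 (0,8) C  (was 1)
#6 (1,1) E
#7 (1,8) C  (was 1)
#8 (5,3) H  (was 3)
#9 (1,3) C  (was 8)
#10 (4,7) C  (was 1)
#11 (4,2) C  (was 7)
#12 (0,1) C  (was 8)
#13 (1,3) H  (was 3)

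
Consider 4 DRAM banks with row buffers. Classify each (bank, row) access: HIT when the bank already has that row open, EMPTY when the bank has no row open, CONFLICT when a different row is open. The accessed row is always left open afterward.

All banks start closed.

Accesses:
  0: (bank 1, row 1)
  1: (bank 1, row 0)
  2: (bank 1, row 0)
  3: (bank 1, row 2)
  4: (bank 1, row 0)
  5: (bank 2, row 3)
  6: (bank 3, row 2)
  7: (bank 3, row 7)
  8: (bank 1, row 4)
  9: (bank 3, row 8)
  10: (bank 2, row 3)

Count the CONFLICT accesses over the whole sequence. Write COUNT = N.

COUNT = 6

  [0] b1 r1: no row ⇒ E
  [1] b1 r0: had r1 ⇒ C
  [2] b1 r0: had r0 ⇒ H
  [3] b1 r2: had r0 ⇒ C
  [4] b1 r0: had r2 ⇒ C
  [5] b2 r3: no row ⇒ E
  [6] b3 r2: no row ⇒ E
  [7] b3 r7: had r2 ⇒ C
  [8] b1 r4: had r0 ⇒ C
  [9] b3 r8: had r7 ⇒ C
  [10] b2 r3: had r3 ⇒ H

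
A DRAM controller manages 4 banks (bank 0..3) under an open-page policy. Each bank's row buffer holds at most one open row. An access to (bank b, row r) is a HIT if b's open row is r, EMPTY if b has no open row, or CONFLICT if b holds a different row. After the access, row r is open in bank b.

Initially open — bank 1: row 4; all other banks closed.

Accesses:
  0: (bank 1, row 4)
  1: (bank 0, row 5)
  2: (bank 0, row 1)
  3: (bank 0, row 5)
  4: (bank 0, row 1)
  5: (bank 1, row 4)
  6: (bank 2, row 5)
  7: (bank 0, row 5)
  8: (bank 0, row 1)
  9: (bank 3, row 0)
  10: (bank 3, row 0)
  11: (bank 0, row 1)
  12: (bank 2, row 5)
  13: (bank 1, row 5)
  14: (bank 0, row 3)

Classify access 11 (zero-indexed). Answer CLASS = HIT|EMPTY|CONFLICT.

#0 (1,4) H  (was 4)
#1 (0,5) E
#2 (0,1) C  (was 5)
#3 (0,5) C  (was 1)
#4 (0,1) C  (was 5)
#5 (1,4) H  (was 4)
#6 (2,5) E
#7 (0,5) C  (was 1)
#8 (0,1) C  (was 5)
#9 (3,0) E
#10 (3,0) H  (was 0)
#11 (0,1) H  (was 1)
#12 (2,5) H  (was 5)
#13 (1,5) C  (was 4)
#14 (0,3) C  (was 1)

CLASS = HIT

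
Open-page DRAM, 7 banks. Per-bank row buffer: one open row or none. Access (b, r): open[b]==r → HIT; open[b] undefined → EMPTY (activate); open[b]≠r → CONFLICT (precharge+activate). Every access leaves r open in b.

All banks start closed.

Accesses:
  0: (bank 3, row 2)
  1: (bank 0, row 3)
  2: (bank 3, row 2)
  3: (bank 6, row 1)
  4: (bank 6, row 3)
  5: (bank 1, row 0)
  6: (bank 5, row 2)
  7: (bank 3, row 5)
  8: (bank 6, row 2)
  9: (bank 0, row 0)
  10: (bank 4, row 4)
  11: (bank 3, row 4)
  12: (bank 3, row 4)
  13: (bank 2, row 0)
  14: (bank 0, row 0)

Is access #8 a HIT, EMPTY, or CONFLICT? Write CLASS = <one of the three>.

  [0] b3 r2: no row ⇒ E
  [1] b0 r3: no row ⇒ E
  [2] b3 r2: had r2 ⇒ H
  [3] b6 r1: no row ⇒ E
  [4] b6 r3: had r1 ⇒ C
  [5] b1 r0: no row ⇒ E
  [6] b5 r2: no row ⇒ E
  [7] b3 r5: had r2 ⇒ C
  [8] b6 r2: had r3 ⇒ C
  [9] b0 r0: had r3 ⇒ C
  [10] b4 r4: no row ⇒ E
  [11] b3 r4: had r5 ⇒ C
  [12] b3 r4: had r4 ⇒ H
  [13] b2 r0: no row ⇒ E
  [14] b0 r0: had r0 ⇒ H

CLASS = CONFLICT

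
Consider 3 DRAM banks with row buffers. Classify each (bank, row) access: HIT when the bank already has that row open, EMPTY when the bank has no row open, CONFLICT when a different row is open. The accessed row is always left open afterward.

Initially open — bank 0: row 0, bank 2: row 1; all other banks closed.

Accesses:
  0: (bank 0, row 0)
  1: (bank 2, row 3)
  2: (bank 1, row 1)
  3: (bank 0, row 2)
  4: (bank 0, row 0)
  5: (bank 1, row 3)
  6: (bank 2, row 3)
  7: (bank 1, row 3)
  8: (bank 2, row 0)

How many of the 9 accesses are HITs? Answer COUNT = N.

COUNT = 3

step 0: bank0 0->0 [HIT]
step 1: bank2 1->3 [CONFLICT]
step 2: bank1 None->1 [EMPTY]
step 3: bank0 0->2 [CONFLICT]
step 4: bank0 2->0 [CONFLICT]
step 5: bank1 1->3 [CONFLICT]
step 6: bank2 3->3 [HIT]
step 7: bank1 3->3 [HIT]
step 8: bank2 3->0 [CONFLICT]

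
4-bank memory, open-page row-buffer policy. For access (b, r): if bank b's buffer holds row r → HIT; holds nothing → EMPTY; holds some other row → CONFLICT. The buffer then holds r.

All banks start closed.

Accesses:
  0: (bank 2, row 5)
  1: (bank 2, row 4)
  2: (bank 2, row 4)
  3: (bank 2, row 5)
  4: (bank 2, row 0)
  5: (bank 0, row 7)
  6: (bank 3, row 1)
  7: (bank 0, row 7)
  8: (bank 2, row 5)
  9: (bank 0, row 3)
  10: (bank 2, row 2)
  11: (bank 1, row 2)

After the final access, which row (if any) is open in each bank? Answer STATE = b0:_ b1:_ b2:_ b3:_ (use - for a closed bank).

STATE = b0:3 b1:2 b2:2 b3:1

0: bank 2 row 5 — prev None → EMPTY
1: bank 2 row 4 — prev 5 → CONFLICT
2: bank 2 row 4 — prev 4 → HIT
3: bank 2 row 5 — prev 4 → CONFLICT
4: bank 2 row 0 — prev 5 → CONFLICT
5: bank 0 row 7 — prev None → EMPTY
6: bank 3 row 1 — prev None → EMPTY
7: bank 0 row 7 — prev 7 → HIT
8: bank 2 row 5 — prev 0 → CONFLICT
9: bank 0 row 3 — prev 7 → CONFLICT
10: bank 2 row 2 — prev 5 → CONFLICT
11: bank 1 row 2 — prev None → EMPTY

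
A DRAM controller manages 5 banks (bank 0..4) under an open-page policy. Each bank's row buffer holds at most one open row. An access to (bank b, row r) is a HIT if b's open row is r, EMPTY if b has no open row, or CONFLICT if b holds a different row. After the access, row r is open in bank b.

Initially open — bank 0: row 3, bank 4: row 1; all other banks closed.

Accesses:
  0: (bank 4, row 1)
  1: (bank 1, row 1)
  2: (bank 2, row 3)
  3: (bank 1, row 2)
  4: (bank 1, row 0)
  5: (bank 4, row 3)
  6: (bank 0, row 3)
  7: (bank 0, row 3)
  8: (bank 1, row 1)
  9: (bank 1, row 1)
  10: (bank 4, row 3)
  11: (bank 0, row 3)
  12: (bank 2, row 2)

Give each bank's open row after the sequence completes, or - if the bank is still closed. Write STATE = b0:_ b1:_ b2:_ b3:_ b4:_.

STATE = b0:3 b1:1 b2:2 b3:- b4:3

0: bank 4 row 1 — prev 1 → HIT
1: bank 1 row 1 — prev None → EMPTY
2: bank 2 row 3 — prev None → EMPTY
3: bank 1 row 2 — prev 1 → CONFLICT
4: bank 1 row 0 — prev 2 → CONFLICT
5: bank 4 row 3 — prev 1 → CONFLICT
6: bank 0 row 3 — prev 3 → HIT
7: bank 0 row 3 — prev 3 → HIT
8: bank 1 row 1 — prev 0 → CONFLICT
9: bank 1 row 1 — prev 1 → HIT
10: bank 4 row 3 — prev 3 → HIT
11: bank 0 row 3 — prev 3 → HIT
12: bank 2 row 2 — prev 3 → CONFLICT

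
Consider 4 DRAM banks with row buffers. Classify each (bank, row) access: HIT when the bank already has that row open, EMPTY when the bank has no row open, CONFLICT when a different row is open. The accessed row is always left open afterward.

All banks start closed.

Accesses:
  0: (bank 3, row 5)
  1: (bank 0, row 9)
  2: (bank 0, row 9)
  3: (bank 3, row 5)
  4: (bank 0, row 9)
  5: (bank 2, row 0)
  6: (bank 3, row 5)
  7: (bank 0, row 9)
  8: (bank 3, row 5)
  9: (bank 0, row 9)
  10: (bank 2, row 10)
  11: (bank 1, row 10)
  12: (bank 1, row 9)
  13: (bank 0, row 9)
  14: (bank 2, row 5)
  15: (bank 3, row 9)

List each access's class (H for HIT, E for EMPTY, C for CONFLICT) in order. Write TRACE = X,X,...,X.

TRACE = E,E,H,H,H,E,H,H,H,H,C,E,C,H,C,C

#0 (3,5) E
#1 (0,9) E
#2 (0,9) H  (was 9)
#3 (3,5) H  (was 5)
#4 (0,9) H  (was 9)
#5 (2,0) E
#6 (3,5) H  (was 5)
#7 (0,9) H  (was 9)
#8 (3,5) H  (was 5)
#9 (0,9) H  (was 9)
#10 (2,10) C  (was 0)
#11 (1,10) E
#12 (1,9) C  (was 10)
#13 (0,9) H  (was 9)
#14 (2,5) C  (was 10)
#15 (3,9) C  (was 5)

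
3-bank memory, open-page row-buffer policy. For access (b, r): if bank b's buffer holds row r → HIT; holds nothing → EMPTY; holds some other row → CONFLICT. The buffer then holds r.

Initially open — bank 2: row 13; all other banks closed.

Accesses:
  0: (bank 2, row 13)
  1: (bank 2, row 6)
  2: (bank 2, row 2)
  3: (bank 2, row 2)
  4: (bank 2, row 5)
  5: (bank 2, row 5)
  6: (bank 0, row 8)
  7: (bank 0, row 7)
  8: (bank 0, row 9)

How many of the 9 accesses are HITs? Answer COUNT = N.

  [0] b2 r13: had r13 ⇒ H
  [1] b2 r6: had r13 ⇒ C
  [2] b2 r2: had r6 ⇒ C
  [3] b2 r2: had r2 ⇒ H
  [4] b2 r5: had r2 ⇒ C
  [5] b2 r5: had r5 ⇒ H
  [6] b0 r8: no row ⇒ E
  [7] b0 r7: had r8 ⇒ C
  [8] b0 r9: had r7 ⇒ C

COUNT = 3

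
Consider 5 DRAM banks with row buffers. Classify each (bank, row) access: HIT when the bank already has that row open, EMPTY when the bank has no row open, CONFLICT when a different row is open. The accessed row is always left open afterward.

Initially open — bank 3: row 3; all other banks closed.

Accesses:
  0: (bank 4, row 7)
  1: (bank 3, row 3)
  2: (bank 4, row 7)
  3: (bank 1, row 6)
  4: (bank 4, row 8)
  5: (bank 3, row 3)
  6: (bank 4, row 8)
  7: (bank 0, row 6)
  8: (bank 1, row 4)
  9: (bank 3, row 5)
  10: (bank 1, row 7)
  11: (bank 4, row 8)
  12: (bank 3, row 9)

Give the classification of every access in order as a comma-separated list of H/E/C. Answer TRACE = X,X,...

TRACE = E,H,H,E,C,H,H,E,C,C,C,H,C

#0 (4,7) E
#1 (3,3) H  (was 3)
#2 (4,7) H  (was 7)
#3 (1,6) E
#4 (4,8) C  (was 7)
#5 (3,3) H  (was 3)
#6 (4,8) H  (was 8)
#7 (0,6) E
#8 (1,4) C  (was 6)
#9 (3,5) C  (was 3)
#10 (1,7) C  (was 4)
#11 (4,8) H  (was 8)
#12 (3,9) C  (was 5)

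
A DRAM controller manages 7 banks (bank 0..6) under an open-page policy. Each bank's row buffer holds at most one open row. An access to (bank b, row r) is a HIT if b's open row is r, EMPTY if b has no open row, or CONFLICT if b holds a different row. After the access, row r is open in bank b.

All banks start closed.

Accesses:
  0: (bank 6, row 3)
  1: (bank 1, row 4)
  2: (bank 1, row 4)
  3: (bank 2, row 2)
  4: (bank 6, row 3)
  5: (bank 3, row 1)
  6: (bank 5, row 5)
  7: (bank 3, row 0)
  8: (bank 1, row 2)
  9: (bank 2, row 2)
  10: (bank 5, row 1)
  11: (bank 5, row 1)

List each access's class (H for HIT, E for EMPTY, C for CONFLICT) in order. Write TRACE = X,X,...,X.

step 0: bank6 None->3 [EMPTY]
step 1: bank1 None->4 [EMPTY]
step 2: bank1 4->4 [HIT]
step 3: bank2 None->2 [EMPTY]
step 4: bank6 3->3 [HIT]
step 5: bank3 None->1 [EMPTY]
step 6: bank5 None->5 [EMPTY]
step 7: bank3 1->0 [CONFLICT]
step 8: bank1 4->2 [CONFLICT]
step 9: bank2 2->2 [HIT]
step 10: bank5 5->1 [CONFLICT]
step 11: bank5 1->1 [HIT]

TRACE = E,E,H,E,H,E,E,C,C,H,C,H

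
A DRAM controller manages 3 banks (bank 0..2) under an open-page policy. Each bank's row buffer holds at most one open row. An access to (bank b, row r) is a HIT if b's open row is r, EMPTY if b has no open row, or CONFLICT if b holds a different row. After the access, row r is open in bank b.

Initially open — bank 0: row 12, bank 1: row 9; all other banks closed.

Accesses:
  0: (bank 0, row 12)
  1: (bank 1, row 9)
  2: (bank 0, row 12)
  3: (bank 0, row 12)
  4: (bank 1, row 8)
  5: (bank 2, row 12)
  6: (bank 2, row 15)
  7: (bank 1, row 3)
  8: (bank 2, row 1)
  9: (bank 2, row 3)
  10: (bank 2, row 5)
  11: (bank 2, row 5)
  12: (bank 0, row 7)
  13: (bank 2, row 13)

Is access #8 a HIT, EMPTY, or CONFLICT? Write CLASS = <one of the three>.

#0 (0,12) H  (was 12)
#1 (1,9) H  (was 9)
#2 (0,12) H  (was 12)
#3 (0,12) H  (was 12)
#4 (1,8) C  (was 9)
#5 (2,12) E
#6 (2,15) C  (was 12)
#7 (1,3) C  (was 8)
#8 (2,1) C  (was 15)
#9 (2,3) C  (was 1)
#10 (2,5) C  (was 3)
#11 (2,5) H  (was 5)
#12 (0,7) C  (was 12)
#13 (2,13) C  (was 5)

CLASS = CONFLICT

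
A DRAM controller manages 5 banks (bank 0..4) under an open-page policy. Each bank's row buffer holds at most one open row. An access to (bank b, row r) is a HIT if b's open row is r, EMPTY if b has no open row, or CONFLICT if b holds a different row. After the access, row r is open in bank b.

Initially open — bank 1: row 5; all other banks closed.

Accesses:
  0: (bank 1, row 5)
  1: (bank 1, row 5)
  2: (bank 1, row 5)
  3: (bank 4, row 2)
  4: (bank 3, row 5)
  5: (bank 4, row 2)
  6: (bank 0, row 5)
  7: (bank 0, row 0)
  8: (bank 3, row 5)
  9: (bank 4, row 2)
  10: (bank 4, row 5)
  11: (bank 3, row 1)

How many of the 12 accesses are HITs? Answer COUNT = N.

COUNT = 6

step 0: bank1 5->5 [HIT]
step 1: bank1 5->5 [HIT]
step 2: bank1 5->5 [HIT]
step 3: bank4 None->2 [EMPTY]
step 4: bank3 None->5 [EMPTY]
step 5: bank4 2->2 [HIT]
step 6: bank0 None->5 [EMPTY]
step 7: bank0 5->0 [CONFLICT]
step 8: bank3 5->5 [HIT]
step 9: bank4 2->2 [HIT]
step 10: bank4 2->5 [CONFLICT]
step 11: bank3 5->1 [CONFLICT]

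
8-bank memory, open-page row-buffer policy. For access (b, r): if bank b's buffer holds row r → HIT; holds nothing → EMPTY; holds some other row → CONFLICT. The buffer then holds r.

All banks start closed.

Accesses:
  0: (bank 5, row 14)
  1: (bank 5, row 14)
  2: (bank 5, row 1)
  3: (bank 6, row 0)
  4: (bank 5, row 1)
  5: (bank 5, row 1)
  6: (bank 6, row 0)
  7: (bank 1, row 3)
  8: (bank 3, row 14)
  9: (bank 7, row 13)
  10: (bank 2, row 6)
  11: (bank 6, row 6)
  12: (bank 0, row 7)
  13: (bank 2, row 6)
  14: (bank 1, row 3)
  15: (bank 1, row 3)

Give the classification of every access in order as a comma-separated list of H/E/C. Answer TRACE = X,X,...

TRACE = E,H,C,E,H,H,H,E,E,E,E,C,E,H,H,H

#0 (5,14) E
#1 (5,14) H  (was 14)
#2 (5,1) C  (was 14)
#3 (6,0) E
#4 (5,1) H  (was 1)
#5 (5,1) H  (was 1)
#6 (6,0) H  (was 0)
#7 (1,3) E
#8 (3,14) E
#9 (7,13) E
#10 (2,6) E
#11 (6,6) C  (was 0)
#12 (0,7) E
#13 (2,6) H  (was 6)
#14 (1,3) H  (was 3)
#15 (1,3) H  (was 3)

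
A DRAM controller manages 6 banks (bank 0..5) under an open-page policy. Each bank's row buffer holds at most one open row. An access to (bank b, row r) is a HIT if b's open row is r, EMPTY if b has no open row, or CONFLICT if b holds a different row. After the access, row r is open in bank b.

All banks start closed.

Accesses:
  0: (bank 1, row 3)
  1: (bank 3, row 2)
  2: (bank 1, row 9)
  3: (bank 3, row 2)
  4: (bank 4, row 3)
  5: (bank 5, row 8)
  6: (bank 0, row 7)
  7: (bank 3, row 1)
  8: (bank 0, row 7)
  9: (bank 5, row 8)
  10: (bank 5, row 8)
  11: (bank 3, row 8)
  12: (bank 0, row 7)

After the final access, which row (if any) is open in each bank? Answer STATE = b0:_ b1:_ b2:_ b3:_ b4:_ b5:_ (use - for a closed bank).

STATE = b0:7 b1:9 b2:- b3:8 b4:3 b5:8

0: bank 1 row 3 — prev None → EMPTY
1: bank 3 row 2 — prev None → EMPTY
2: bank 1 row 9 — prev 3 → CONFLICT
3: bank 3 row 2 — prev 2 → HIT
4: bank 4 row 3 — prev None → EMPTY
5: bank 5 row 8 — prev None → EMPTY
6: bank 0 row 7 — prev None → EMPTY
7: bank 3 row 1 — prev 2 → CONFLICT
8: bank 0 row 7 — prev 7 → HIT
9: bank 5 row 8 — prev 8 → HIT
10: bank 5 row 8 — prev 8 → HIT
11: bank 3 row 8 — prev 1 → CONFLICT
12: bank 0 row 7 — prev 7 → HIT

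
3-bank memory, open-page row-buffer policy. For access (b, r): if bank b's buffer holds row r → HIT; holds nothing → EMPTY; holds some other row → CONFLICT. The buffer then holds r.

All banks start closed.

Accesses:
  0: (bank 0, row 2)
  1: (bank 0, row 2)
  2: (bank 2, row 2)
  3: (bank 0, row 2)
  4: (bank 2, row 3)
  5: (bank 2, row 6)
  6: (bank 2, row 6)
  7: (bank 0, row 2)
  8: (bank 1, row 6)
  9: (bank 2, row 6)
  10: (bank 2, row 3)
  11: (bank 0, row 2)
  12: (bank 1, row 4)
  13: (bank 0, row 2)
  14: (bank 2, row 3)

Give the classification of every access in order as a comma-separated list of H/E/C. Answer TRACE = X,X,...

#0 (0,2) E
#1 (0,2) H  (was 2)
#2 (2,2) E
#3 (0,2) H  (was 2)
#4 (2,3) C  (was 2)
#5 (2,6) C  (was 3)
#6 (2,6) H  (was 6)
#7 (0,2) H  (was 2)
#8 (1,6) E
#9 (2,6) H  (was 6)
#10 (2,3) C  (was 6)
#11 (0,2) H  (was 2)
#12 (1,4) C  (was 6)
#13 (0,2) H  (was 2)
#14 (2,3) H  (was 3)

TRACE = E,H,E,H,C,C,H,H,E,H,C,H,C,H,H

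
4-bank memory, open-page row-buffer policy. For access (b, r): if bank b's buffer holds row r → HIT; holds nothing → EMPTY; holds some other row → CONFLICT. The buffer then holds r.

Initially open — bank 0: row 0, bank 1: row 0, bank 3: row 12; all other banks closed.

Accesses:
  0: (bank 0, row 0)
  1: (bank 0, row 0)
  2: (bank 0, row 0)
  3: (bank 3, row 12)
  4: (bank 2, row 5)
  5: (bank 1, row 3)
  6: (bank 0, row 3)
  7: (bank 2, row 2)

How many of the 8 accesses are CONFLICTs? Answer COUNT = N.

COUNT = 3

step 0: bank0 0->0 [HIT]
step 1: bank0 0->0 [HIT]
step 2: bank0 0->0 [HIT]
step 3: bank3 12->12 [HIT]
step 4: bank2 None->5 [EMPTY]
step 5: bank1 0->3 [CONFLICT]
step 6: bank0 0->3 [CONFLICT]
step 7: bank2 5->2 [CONFLICT]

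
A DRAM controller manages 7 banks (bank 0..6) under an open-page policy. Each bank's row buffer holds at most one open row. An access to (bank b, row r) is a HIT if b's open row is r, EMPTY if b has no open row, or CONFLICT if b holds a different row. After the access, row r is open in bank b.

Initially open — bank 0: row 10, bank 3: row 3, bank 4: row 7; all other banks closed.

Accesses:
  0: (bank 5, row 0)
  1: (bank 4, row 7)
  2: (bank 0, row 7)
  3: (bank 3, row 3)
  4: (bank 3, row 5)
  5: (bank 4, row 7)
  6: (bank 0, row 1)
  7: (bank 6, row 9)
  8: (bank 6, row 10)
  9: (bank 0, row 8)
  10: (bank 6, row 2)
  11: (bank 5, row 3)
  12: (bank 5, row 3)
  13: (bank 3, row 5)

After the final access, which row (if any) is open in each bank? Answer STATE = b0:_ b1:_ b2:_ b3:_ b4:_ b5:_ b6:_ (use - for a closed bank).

STATE = b0:8 b1:- b2:- b3:5 b4:7 b5:3 b6:2

  [0] b5 r0: no row ⇒ E
  [1] b4 r7: had r7 ⇒ H
  [2] b0 r7: had r10 ⇒ C
  [3] b3 r3: had r3 ⇒ H
  [4] b3 r5: had r3 ⇒ C
  [5] b4 r7: had r7 ⇒ H
  [6] b0 r1: had r7 ⇒ C
  [7] b6 r9: no row ⇒ E
  [8] b6 r10: had r9 ⇒ C
  [9] b0 r8: had r1 ⇒ C
  [10] b6 r2: had r10 ⇒ C
  [11] b5 r3: had r0 ⇒ C
  [12] b5 r3: had r3 ⇒ H
  [13] b3 r5: had r5 ⇒ H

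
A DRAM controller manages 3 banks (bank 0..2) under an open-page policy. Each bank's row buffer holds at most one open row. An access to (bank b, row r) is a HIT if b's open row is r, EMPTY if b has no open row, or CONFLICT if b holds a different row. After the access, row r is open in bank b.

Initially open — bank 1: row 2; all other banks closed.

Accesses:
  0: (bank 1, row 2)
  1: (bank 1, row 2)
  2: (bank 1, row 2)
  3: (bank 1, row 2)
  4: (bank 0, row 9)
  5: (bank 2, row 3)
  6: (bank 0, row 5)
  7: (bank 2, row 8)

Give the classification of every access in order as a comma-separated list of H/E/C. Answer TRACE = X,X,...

TRACE = H,H,H,H,E,E,C,C

0: bank 1 row 2 — prev 2 → HIT
1: bank 1 row 2 — prev 2 → HIT
2: bank 1 row 2 — prev 2 → HIT
3: bank 1 row 2 — prev 2 → HIT
4: bank 0 row 9 — prev None → EMPTY
5: bank 2 row 3 — prev None → EMPTY
6: bank 0 row 5 — prev 9 → CONFLICT
7: bank 2 row 8 — prev 3 → CONFLICT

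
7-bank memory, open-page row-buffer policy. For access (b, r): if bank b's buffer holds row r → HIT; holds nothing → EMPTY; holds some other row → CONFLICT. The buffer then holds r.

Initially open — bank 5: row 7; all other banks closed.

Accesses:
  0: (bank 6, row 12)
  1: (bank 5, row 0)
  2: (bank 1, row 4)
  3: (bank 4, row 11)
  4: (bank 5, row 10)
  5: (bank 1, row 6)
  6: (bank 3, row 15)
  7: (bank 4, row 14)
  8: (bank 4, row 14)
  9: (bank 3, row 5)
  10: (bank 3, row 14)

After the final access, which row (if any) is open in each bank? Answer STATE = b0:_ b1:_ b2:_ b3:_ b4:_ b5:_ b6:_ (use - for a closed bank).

#0 (6,12) E
#1 (5,0) C  (was 7)
#2 (1,4) E
#3 (4,11) E
#4 (5,10) C  (was 0)
#5 (1,6) C  (was 4)
#6 (3,15) E
#7 (4,14) C  (was 11)
#8 (4,14) H  (was 14)
#9 (3,5) C  (was 15)
#10 (3,14) C  (was 5)

STATE = b0:- b1:6 b2:- b3:14 b4:14 b5:10 b6:12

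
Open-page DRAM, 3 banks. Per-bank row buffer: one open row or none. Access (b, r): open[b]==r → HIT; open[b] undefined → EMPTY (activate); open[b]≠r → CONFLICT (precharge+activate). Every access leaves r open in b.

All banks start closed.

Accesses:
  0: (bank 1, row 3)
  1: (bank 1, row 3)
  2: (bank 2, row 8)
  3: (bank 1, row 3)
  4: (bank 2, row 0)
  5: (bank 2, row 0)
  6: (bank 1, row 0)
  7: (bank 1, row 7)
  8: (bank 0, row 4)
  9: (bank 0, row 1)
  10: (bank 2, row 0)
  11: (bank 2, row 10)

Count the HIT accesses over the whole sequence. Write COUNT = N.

COUNT = 4

0: bank 1 row 3 — prev None → EMPTY
1: bank 1 row 3 — prev 3 → HIT
2: bank 2 row 8 — prev None → EMPTY
3: bank 1 row 3 — prev 3 → HIT
4: bank 2 row 0 — prev 8 → CONFLICT
5: bank 2 row 0 — prev 0 → HIT
6: bank 1 row 0 — prev 3 → CONFLICT
7: bank 1 row 7 — prev 0 → CONFLICT
8: bank 0 row 4 — prev None → EMPTY
9: bank 0 row 1 — prev 4 → CONFLICT
10: bank 2 row 0 — prev 0 → HIT
11: bank 2 row 10 — prev 0 → CONFLICT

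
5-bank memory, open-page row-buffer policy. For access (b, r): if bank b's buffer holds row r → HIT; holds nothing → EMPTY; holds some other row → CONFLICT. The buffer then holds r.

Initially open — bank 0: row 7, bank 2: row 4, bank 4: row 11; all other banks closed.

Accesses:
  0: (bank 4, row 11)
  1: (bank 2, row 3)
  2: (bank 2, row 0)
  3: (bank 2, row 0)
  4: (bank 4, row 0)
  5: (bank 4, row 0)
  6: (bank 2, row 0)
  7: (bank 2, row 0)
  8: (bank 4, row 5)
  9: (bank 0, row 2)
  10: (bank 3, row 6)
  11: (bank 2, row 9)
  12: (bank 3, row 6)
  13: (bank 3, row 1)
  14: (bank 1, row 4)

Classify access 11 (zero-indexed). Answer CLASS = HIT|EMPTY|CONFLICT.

  [0] b4 r11: had r11 ⇒ H
  [1] b2 r3: had r4 ⇒ C
  [2] b2 r0: had r3 ⇒ C
  [3] b2 r0: had r0 ⇒ H
  [4] b4 r0: had r11 ⇒ C
  [5] b4 r0: had r0 ⇒ H
  [6] b2 r0: had r0 ⇒ H
  [7] b2 r0: had r0 ⇒ H
  [8] b4 r5: had r0 ⇒ C
  [9] b0 r2: had r7 ⇒ C
  [10] b3 r6: no row ⇒ E
  [11] b2 r9: had r0 ⇒ C
  [12] b3 r6: had r6 ⇒ H
  [13] b3 r1: had r6 ⇒ C
  [14] b1 r4: no row ⇒ E

CLASS = CONFLICT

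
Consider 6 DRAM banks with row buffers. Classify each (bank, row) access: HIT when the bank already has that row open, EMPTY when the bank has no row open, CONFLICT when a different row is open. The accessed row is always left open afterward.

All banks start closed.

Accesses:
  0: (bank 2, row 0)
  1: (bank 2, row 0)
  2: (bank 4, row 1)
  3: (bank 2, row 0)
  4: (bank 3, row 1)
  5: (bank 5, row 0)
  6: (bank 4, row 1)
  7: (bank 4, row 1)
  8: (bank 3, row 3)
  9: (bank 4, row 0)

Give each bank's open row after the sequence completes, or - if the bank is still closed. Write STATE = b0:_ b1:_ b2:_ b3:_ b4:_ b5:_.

  [0] b2 r0: no row ⇒ E
  [1] b2 r0: had r0 ⇒ H
  [2] b4 r1: no row ⇒ E
  [3] b2 r0: had r0 ⇒ H
  [4] b3 r1: no row ⇒ E
  [5] b5 r0: no row ⇒ E
  [6] b4 r1: had r1 ⇒ H
  [7] b4 r1: had r1 ⇒ H
  [8] b3 r3: had r1 ⇒ C
  [9] b4 r0: had r1 ⇒ C

STATE = b0:- b1:- b2:0 b3:3 b4:0 b5:0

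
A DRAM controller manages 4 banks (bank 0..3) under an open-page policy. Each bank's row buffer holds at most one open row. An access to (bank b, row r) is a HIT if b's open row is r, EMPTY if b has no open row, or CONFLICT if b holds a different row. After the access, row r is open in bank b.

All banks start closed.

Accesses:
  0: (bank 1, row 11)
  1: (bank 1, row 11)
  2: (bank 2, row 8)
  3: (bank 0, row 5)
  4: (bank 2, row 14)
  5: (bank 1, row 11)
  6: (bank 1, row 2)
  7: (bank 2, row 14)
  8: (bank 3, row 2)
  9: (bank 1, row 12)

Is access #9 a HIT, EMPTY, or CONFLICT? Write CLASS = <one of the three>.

CLASS = CONFLICT

0: bank 1 row 11 — prev None → EMPTY
1: bank 1 row 11 — prev 11 → HIT
2: bank 2 row 8 — prev None → EMPTY
3: bank 0 row 5 — prev None → EMPTY
4: bank 2 row 14 — prev 8 → CONFLICT
5: bank 1 row 11 — prev 11 → HIT
6: bank 1 row 2 — prev 11 → CONFLICT
7: bank 2 row 14 — prev 14 → HIT
8: bank 3 row 2 — prev None → EMPTY
9: bank 1 row 12 — prev 2 → CONFLICT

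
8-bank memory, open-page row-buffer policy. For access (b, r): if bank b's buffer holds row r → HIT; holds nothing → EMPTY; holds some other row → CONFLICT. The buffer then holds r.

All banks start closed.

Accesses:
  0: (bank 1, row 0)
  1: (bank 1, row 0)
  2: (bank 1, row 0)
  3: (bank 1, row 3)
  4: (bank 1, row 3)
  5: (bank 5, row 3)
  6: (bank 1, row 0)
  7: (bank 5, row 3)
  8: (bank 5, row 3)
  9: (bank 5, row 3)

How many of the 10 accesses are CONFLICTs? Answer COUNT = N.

COUNT = 2

#0 (1,0) E
#1 (1,0) H  (was 0)
#2 (1,0) H  (was 0)
#3 (1,3) C  (was 0)
#4 (1,3) H  (was 3)
#5 (5,3) E
#6 (1,0) C  (was 3)
#7 (5,3) H  (was 3)
#8 (5,3) H  (was 3)
#9 (5,3) H  (was 3)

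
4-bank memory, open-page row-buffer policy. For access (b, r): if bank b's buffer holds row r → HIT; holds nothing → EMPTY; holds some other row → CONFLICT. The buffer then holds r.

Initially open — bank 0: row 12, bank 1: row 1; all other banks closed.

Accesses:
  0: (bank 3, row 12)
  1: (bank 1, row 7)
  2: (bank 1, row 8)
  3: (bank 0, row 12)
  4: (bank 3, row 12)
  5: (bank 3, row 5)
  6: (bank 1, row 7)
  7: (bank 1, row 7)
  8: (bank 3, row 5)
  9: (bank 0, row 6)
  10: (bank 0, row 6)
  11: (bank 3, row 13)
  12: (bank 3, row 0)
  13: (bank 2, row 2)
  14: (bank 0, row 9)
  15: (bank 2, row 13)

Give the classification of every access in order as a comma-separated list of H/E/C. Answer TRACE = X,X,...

step 0: bank3 None->12 [EMPTY]
step 1: bank1 1->7 [CONFLICT]
step 2: bank1 7->8 [CONFLICT]
step 3: bank0 12->12 [HIT]
step 4: bank3 12->12 [HIT]
step 5: bank3 12->5 [CONFLICT]
step 6: bank1 8->7 [CONFLICT]
step 7: bank1 7->7 [HIT]
step 8: bank3 5->5 [HIT]
step 9: bank0 12->6 [CONFLICT]
step 10: bank0 6->6 [HIT]
step 11: bank3 5->13 [CONFLICT]
step 12: bank3 13->0 [CONFLICT]
step 13: bank2 None->2 [EMPTY]
step 14: bank0 6->9 [CONFLICT]
step 15: bank2 2->13 [CONFLICT]

TRACE = E,C,C,H,H,C,C,H,H,C,H,C,C,E,C,C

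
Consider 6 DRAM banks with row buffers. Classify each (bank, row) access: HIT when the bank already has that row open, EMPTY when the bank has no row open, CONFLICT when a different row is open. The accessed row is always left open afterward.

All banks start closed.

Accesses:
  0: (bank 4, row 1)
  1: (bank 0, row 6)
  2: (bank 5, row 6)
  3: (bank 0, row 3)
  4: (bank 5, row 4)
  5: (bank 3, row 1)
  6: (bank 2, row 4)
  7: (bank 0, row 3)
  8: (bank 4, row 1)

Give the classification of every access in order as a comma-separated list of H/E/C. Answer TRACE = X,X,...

TRACE = E,E,E,C,C,E,E,H,H

  [0] b4 r1: no row ⇒ E
  [1] b0 r6: no row ⇒ E
  [2] b5 r6: no row ⇒ E
  [3] b0 r3: had r6 ⇒ C
  [4] b5 r4: had r6 ⇒ C
  [5] b3 r1: no row ⇒ E
  [6] b2 r4: no row ⇒ E
  [7] b0 r3: had r3 ⇒ H
  [8] b4 r1: had r1 ⇒ H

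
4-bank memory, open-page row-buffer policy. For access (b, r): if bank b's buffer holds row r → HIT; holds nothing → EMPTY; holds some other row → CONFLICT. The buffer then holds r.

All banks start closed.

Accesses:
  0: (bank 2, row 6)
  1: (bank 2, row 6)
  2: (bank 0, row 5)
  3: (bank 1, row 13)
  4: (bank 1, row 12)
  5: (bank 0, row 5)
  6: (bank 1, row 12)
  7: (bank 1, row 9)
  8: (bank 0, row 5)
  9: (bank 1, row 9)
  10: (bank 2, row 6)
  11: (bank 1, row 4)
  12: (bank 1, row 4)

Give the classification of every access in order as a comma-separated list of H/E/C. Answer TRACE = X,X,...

TRACE = E,H,E,E,C,H,H,C,H,H,H,C,H

0: bank 2 row 6 — prev None → EMPTY
1: bank 2 row 6 — prev 6 → HIT
2: bank 0 row 5 — prev None → EMPTY
3: bank 1 row 13 — prev None → EMPTY
4: bank 1 row 12 — prev 13 → CONFLICT
5: bank 0 row 5 — prev 5 → HIT
6: bank 1 row 12 — prev 12 → HIT
7: bank 1 row 9 — prev 12 → CONFLICT
8: bank 0 row 5 — prev 5 → HIT
9: bank 1 row 9 — prev 9 → HIT
10: bank 2 row 6 — prev 6 → HIT
11: bank 1 row 4 — prev 9 → CONFLICT
12: bank 1 row 4 — prev 4 → HIT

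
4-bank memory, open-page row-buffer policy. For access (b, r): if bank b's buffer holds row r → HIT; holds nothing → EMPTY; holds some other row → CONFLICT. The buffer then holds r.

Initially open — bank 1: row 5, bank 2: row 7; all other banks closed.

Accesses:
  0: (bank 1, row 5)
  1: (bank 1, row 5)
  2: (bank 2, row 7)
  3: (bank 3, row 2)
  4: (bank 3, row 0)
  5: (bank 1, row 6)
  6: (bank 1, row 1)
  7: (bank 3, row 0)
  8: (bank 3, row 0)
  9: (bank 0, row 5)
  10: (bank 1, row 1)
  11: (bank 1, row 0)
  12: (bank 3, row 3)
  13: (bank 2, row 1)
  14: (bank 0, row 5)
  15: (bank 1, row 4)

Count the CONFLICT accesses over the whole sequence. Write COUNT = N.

COUNT = 7

0: bank 1 row 5 — prev 5 → HIT
1: bank 1 row 5 — prev 5 → HIT
2: bank 2 row 7 — prev 7 → HIT
3: bank 3 row 2 — prev None → EMPTY
4: bank 3 row 0 — prev 2 → CONFLICT
5: bank 1 row 6 — prev 5 → CONFLICT
6: bank 1 row 1 — prev 6 → CONFLICT
7: bank 3 row 0 — prev 0 → HIT
8: bank 3 row 0 — prev 0 → HIT
9: bank 0 row 5 — prev None → EMPTY
10: bank 1 row 1 — prev 1 → HIT
11: bank 1 row 0 — prev 1 → CONFLICT
12: bank 3 row 3 — prev 0 → CONFLICT
13: bank 2 row 1 — prev 7 → CONFLICT
14: bank 0 row 5 — prev 5 → HIT
15: bank 1 row 4 — prev 0 → CONFLICT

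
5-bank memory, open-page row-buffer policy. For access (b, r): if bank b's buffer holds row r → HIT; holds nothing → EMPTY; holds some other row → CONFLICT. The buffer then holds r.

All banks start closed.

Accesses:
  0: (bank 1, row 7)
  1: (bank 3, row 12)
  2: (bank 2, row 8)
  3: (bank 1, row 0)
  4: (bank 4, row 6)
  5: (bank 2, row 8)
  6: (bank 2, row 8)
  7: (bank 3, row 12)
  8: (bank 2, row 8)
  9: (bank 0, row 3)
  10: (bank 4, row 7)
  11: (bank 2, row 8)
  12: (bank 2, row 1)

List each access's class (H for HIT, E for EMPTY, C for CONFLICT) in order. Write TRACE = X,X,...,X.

0: bank 1 row 7 — prev None → EMPTY
1: bank 3 row 12 — prev None → EMPTY
2: bank 2 row 8 — prev None → EMPTY
3: bank 1 row 0 — prev 7 → CONFLICT
4: bank 4 row 6 — prev None → EMPTY
5: bank 2 row 8 — prev 8 → HIT
6: bank 2 row 8 — prev 8 → HIT
7: bank 3 row 12 — prev 12 → HIT
8: bank 2 row 8 — prev 8 → HIT
9: bank 0 row 3 — prev None → EMPTY
10: bank 4 row 7 — prev 6 → CONFLICT
11: bank 2 row 8 — prev 8 → HIT
12: bank 2 row 1 — prev 8 → CONFLICT

TRACE = E,E,E,C,E,H,H,H,H,E,C,H,C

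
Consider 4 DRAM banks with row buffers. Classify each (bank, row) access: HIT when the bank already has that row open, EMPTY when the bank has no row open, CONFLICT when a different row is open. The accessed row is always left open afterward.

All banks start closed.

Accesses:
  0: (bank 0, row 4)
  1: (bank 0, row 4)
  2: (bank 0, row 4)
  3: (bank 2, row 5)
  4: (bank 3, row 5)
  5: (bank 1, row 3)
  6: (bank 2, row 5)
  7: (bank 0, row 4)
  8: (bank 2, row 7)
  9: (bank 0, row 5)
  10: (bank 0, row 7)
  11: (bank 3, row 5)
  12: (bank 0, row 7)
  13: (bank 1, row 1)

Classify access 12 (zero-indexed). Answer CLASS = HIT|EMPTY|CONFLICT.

  [0] b0 r4: no row ⇒ E
  [1] b0 r4: had r4 ⇒ H
  [2] b0 r4: had r4 ⇒ H
  [3] b2 r5: no row ⇒ E
  [4] b3 r5: no row ⇒ E
  [5] b1 r3: no row ⇒ E
  [6] b2 r5: had r5 ⇒ H
  [7] b0 r4: had r4 ⇒ H
  [8] b2 r7: had r5 ⇒ C
  [9] b0 r5: had r4 ⇒ C
  [10] b0 r7: had r5 ⇒ C
  [11] b3 r5: had r5 ⇒ H
  [12] b0 r7: had r7 ⇒ H
  [13] b1 r1: had r3 ⇒ C

CLASS = HIT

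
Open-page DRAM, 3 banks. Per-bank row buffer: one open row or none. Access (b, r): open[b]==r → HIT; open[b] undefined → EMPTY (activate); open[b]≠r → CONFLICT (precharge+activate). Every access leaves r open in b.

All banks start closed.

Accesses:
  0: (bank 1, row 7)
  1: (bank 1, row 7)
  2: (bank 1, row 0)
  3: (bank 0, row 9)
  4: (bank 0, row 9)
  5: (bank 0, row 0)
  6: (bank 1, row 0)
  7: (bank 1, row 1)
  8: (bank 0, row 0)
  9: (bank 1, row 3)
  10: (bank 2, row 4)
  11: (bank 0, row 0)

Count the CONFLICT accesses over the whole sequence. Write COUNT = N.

  [0] b1 r7: no row ⇒ E
  [1] b1 r7: had r7 ⇒ H
  [2] b1 r0: had r7 ⇒ C
  [3] b0 r9: no row ⇒ E
  [4] b0 r9: had r9 ⇒ H
  [5] b0 r0: had r9 ⇒ C
  [6] b1 r0: had r0 ⇒ H
  [7] b1 r1: had r0 ⇒ C
  [8] b0 r0: had r0 ⇒ H
  [9] b1 r3: had r1 ⇒ C
  [10] b2 r4: no row ⇒ E
  [11] b0 r0: had r0 ⇒ H

COUNT = 4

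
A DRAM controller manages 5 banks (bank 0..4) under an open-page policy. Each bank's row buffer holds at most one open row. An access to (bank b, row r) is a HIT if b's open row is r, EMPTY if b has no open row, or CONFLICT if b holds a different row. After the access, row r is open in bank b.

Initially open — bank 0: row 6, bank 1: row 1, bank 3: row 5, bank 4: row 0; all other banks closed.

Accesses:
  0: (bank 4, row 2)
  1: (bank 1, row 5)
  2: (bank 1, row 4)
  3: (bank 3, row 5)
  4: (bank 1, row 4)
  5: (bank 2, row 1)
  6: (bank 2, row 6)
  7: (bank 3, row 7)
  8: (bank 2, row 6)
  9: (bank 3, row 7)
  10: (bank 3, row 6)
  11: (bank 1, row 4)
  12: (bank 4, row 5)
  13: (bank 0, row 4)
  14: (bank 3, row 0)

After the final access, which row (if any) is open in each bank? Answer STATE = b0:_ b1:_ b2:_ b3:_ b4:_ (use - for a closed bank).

STATE = b0:4 b1:4 b2:6 b3:0 b4:5

0: bank 4 row 2 — prev 0 → CONFLICT
1: bank 1 row 5 — prev 1 → CONFLICT
2: bank 1 row 4 — prev 5 → CONFLICT
3: bank 3 row 5 — prev 5 → HIT
4: bank 1 row 4 — prev 4 → HIT
5: bank 2 row 1 — prev None → EMPTY
6: bank 2 row 6 — prev 1 → CONFLICT
7: bank 3 row 7 — prev 5 → CONFLICT
8: bank 2 row 6 — prev 6 → HIT
9: bank 3 row 7 — prev 7 → HIT
10: bank 3 row 6 — prev 7 → CONFLICT
11: bank 1 row 4 — prev 4 → HIT
12: bank 4 row 5 — prev 2 → CONFLICT
13: bank 0 row 4 — prev 6 → CONFLICT
14: bank 3 row 0 — prev 6 → CONFLICT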